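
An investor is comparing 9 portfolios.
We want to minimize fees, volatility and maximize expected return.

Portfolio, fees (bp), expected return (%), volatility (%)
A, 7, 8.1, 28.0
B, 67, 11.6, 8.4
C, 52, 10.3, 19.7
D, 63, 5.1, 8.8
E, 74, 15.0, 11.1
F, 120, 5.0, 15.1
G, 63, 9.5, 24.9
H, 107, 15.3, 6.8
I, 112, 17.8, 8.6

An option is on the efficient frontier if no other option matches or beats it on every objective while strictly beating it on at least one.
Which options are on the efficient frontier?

A, B, C, D, E, H, I

A: not dominated (best fees).
B: not dominated.
C: not dominated.
D: not dominated.
E: not dominated.
F: dominated by B (fees 67≤120, expected return 11.6≥5.0, volatility 8.4≤15.1).
G: dominated by C (fees 52≤63, expected return 10.3≥9.5, volatility 19.7≤24.9).
H: not dominated (best volatility).
I: not dominated (best expected return).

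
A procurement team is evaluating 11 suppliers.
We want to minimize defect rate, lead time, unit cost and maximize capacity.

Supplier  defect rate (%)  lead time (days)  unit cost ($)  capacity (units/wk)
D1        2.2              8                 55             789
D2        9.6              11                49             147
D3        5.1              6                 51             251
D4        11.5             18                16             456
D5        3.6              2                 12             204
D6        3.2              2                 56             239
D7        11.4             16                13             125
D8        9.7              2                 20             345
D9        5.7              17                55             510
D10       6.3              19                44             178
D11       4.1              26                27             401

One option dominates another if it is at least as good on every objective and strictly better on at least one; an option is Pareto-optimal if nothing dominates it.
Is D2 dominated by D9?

No

D9 vs D2: D9 is worse on lead time (17 vs 11), so it does not dominate D2.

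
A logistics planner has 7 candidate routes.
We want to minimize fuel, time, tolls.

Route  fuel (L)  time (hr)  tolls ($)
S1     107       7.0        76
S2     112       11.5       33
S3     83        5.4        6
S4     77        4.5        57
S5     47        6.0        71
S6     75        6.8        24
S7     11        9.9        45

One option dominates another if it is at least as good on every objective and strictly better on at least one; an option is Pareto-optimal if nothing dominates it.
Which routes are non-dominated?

S1: dominated by S3 (fuel 83≤107, time 5.4≤7.0, tolls 6≤76).
S2: dominated by S3 (fuel 83≤112, time 5.4≤11.5, tolls 6≤33).
S3: not dominated (best tolls).
S4: not dominated (best time).
S5: not dominated.
S6: not dominated.
S7: not dominated (best fuel).

S3, S4, S5, S6, S7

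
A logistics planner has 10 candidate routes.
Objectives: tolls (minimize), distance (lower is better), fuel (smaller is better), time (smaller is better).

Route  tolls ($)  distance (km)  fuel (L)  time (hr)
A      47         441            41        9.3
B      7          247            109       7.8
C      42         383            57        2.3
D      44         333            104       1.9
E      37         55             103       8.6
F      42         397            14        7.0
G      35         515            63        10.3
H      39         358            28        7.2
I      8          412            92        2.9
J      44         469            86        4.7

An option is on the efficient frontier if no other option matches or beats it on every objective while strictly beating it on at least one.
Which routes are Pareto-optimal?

A: dominated by F (tolls 42≤47, distance 397≤441, fuel 14≤41, time 7.0≤9.3).
B: not dominated (best tolls).
C: not dominated.
D: not dominated (best time).
E: not dominated (best distance).
F: not dominated (best fuel).
G: not dominated.
H: not dominated.
I: not dominated.
J: dominated by C (tolls 42≤44, distance 383≤469, fuel 57≤86, time 2.3≤4.7).

B, C, D, E, F, G, H, I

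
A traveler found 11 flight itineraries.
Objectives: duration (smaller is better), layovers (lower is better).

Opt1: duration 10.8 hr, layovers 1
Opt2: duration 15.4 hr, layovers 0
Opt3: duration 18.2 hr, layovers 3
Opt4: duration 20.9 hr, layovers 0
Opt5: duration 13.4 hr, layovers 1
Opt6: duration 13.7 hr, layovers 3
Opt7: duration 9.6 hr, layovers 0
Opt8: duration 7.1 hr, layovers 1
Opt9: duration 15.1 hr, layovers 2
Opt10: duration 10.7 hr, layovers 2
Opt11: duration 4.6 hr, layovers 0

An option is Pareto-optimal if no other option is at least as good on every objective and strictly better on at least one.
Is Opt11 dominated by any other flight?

Opt1: worse on duration (10.8 vs 4.6).
Opt2: worse on duration (15.4 vs 4.6).
Opt3: worse on duration (18.2 vs 4.6).
Opt4: worse on duration (20.9 vs 4.6).
Opt5: worse on duration (13.4 vs 4.6).
Opt6: worse on duration (13.7 vs 4.6).
Opt7: worse on duration (9.6 vs 4.6).
Opt8: worse on duration (7.1 vs 4.6).
Opt9: worse on duration (15.1 vs 4.6).
Opt10: worse on duration (10.7 vs 4.6).
No option is at least as good as Opt11 on every objective and strictly better on one.

No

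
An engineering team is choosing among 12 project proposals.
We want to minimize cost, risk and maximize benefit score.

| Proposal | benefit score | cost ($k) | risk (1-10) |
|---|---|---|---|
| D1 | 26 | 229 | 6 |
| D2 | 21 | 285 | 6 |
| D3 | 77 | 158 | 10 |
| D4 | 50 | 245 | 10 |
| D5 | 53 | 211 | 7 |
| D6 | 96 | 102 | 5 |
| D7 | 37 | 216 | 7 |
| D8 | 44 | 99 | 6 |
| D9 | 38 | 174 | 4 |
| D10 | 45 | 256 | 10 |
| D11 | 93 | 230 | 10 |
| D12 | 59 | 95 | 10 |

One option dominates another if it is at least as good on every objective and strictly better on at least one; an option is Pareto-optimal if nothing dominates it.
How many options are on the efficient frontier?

4

D1: dominated by D6 (benefit score 96≥26, cost 102≤229, risk 5≤6).
D2: dominated by D1 (benefit score 26≥21, cost 229≤285, risk 6≤6).
D3: dominated by D6 (benefit score 96≥77, cost 102≤158, risk 5≤10).
D4: dominated by D3 (benefit score 77≥50, cost 158≤245, risk 10≤10).
D5: dominated by D6 (benefit score 96≥53, cost 102≤211, risk 5≤7).
D6: not dominated (best benefit score).
D7: dominated by D5 (benefit score 53≥37, cost 211≤216, risk 7≤7).
D8: not dominated.
D9: not dominated (best risk).
D10: dominated by D3 (benefit score 77≥45, cost 158≤256, risk 10≤10).
D11: dominated by D6 (benefit score 96≥93, cost 102≤230, risk 5≤10).
D12: not dominated (best cost).
Pareto-optimal: D6, D8, D9, D12 → 4.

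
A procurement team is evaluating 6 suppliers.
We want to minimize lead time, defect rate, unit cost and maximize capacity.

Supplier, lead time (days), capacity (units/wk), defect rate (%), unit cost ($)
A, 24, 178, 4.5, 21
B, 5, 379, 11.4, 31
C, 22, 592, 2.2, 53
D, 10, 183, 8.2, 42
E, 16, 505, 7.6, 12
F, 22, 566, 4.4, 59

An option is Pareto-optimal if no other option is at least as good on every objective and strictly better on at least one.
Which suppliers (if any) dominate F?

C

C: lead time 22≤22, capacity 592≥566, defect rate 2.2≤4.4, unit cost 53≤59 — dominates F.
Others (A, B, D, E) are each worse than F on at least one objective.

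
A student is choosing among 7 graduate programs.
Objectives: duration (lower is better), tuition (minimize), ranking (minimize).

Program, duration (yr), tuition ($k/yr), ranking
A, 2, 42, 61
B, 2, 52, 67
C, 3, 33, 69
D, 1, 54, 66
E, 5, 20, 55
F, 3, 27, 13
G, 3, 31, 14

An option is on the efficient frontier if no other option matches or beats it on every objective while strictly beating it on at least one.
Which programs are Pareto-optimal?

A: not dominated.
B: dominated by A (duration 2≤2, tuition 42≤52, ranking 61≤67).
C: dominated by F (duration 3≤3, tuition 27≤33, ranking 13≤69).
D: not dominated (best duration).
E: not dominated (best tuition).
F: not dominated (best ranking).
G: dominated by F (duration 3≤3, tuition 27≤31, ranking 13≤14).

A, D, E, F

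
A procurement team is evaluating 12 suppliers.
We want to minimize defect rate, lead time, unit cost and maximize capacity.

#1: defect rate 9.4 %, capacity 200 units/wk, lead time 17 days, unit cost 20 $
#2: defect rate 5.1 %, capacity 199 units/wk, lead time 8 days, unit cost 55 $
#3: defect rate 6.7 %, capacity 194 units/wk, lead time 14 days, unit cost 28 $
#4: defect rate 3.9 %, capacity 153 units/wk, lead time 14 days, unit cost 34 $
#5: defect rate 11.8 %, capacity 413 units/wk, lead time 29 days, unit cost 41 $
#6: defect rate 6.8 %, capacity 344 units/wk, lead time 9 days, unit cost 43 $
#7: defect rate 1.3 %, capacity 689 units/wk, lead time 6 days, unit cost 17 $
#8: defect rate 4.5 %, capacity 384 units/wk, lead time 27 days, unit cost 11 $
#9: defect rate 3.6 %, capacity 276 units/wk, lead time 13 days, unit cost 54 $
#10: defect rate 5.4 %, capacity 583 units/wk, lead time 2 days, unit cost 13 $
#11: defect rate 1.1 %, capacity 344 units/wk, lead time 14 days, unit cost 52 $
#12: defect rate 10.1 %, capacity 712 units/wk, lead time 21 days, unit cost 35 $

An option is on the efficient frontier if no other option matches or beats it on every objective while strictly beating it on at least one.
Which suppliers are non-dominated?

#1: dominated by #7 (defect rate 1.3≤9.4, capacity 689≥200, lead time 6≤17, unit cost 17≤20).
#2: dominated by #7 (defect rate 1.3≤5.1, capacity 689≥199, lead time 6≤8, unit cost 17≤55).
#3: dominated by #7 (defect rate 1.3≤6.7, capacity 689≥194, lead time 6≤14, unit cost 17≤28).
#4: dominated by #7 (defect rate 1.3≤3.9, capacity 689≥153, lead time 6≤14, unit cost 17≤34).
#5: dominated by #7 (defect rate 1.3≤11.8, capacity 689≥413, lead time 6≤29, unit cost 17≤41).
#6: dominated by #7 (defect rate 1.3≤6.8, capacity 689≥344, lead time 6≤9, unit cost 17≤43).
#7: not dominated.
#8: not dominated (best unit cost).
#9: dominated by #7 (defect rate 1.3≤3.6, capacity 689≥276, lead time 6≤13, unit cost 17≤54).
#10: not dominated (best lead time).
#11: not dominated (best defect rate).
#12: not dominated (best capacity).

#7, #8, #10, #11, #12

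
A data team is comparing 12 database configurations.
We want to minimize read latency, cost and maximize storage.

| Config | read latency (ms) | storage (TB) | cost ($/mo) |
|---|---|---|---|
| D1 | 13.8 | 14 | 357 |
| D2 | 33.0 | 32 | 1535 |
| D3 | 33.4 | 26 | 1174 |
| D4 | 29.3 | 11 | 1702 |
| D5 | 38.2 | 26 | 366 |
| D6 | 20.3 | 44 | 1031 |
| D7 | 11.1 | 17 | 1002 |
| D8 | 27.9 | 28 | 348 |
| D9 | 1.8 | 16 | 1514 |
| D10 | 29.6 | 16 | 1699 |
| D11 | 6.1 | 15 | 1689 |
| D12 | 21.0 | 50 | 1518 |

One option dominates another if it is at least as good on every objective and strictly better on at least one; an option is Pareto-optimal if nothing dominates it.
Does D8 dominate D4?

Yes

D8 vs D4: read latency 27.9≤29.3, storage 28≥11, cost 348≤1702 — D8 is at least as good on every objective with at least one strict improvement.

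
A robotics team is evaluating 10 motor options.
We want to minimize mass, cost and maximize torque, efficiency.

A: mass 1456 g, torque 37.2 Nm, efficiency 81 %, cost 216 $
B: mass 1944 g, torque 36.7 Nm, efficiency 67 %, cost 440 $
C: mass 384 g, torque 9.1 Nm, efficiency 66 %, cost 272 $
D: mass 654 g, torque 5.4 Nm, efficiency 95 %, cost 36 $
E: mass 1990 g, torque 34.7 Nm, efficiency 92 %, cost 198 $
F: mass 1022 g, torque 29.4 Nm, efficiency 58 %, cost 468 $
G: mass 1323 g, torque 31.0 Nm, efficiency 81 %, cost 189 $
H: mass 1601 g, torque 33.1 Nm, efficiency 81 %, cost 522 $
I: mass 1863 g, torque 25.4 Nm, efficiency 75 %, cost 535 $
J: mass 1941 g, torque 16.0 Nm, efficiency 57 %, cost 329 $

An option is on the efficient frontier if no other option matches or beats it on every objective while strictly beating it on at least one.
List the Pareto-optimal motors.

A, C, D, E, F, G

A: not dominated (best torque).
B: dominated by A (mass 1456≤1944, torque 37.2≥36.7, efficiency 81≥67, cost 216≤440).
C: not dominated (best mass).
D: not dominated (best efficiency).
E: not dominated.
F: not dominated.
G: not dominated.
H: dominated by A (mass 1456≤1601, torque 37.2≥33.1, efficiency 81≥81, cost 216≤522).
I: dominated by A (mass 1456≤1863, torque 37.2≥25.4, efficiency 81≥75, cost 216≤535).
J: dominated by A (mass 1456≤1941, torque 37.2≥16.0, efficiency 81≥57, cost 216≤329).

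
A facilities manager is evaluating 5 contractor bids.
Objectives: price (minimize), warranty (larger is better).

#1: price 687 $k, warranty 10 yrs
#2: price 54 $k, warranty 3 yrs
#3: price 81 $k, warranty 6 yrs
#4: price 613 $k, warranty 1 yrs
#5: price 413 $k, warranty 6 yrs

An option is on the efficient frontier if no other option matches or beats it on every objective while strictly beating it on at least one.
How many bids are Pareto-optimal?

#1: not dominated (best warranty).
#2: not dominated (best price).
#3: not dominated.
#4: dominated by #2 (price 54≤613, warranty 3≥1).
#5: dominated by #3 (price 81≤413, warranty 6≥6).
Pareto-optimal: #1, #2, #3 → 3.

3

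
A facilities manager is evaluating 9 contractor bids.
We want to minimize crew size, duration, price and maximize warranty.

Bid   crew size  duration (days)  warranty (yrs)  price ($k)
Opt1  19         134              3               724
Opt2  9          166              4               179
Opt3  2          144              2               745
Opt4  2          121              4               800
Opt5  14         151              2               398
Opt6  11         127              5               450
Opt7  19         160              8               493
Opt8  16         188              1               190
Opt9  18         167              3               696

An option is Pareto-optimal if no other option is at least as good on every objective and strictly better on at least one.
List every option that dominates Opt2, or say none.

Opt1: worse on crew size (19 vs 9).
Opt3: worse on warranty (2 vs 4).
Opt4: worse on price (800 vs 179).
Opt5: worse on crew size (14 vs 9).
Opt6: worse on crew size (11 vs 9).
Opt7: worse on crew size (19 vs 9).
Opt8: worse on crew size (16 vs 9).
Opt9: worse on crew size (18 vs 9).
No option dominates Opt2.

none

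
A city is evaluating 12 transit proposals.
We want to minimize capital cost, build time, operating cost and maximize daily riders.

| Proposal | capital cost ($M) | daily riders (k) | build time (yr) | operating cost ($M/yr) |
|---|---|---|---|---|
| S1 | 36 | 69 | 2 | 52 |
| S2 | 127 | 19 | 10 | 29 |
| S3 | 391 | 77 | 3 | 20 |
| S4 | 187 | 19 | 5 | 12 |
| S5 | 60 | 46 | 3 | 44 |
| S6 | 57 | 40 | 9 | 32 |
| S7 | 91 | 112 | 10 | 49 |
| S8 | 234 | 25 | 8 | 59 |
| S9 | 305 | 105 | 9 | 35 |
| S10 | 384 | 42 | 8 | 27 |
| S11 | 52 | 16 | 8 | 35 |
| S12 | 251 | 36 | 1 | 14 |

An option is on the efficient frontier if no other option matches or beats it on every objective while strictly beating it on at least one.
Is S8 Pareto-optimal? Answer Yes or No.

No

S1 vs S8: capital cost 36≤234, daily riders 69≥25, build time 2≤8, operating cost 52≤59 — S1 is at least as good on every objective and strictly better on at least one, so S1 dominates S8.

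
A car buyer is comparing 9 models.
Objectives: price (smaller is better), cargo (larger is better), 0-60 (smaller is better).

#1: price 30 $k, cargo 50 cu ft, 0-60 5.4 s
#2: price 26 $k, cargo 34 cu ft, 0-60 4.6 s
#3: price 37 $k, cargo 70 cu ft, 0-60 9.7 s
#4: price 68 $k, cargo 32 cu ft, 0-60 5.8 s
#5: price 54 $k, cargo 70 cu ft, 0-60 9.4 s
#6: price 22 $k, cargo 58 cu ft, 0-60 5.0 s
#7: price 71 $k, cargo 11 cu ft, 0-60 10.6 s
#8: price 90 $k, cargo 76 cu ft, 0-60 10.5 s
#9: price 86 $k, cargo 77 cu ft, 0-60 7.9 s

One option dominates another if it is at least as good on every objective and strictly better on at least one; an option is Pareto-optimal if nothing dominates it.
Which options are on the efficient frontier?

#2, #3, #5, #6, #9

#1: dominated by #6 (price 22≤30, cargo 58≥50, 0-60 5.0≤5.4).
#2: not dominated (best 0-60).
#3: not dominated.
#4: dominated by #1 (price 30≤68, cargo 50≥32, 0-60 5.4≤5.8).
#5: not dominated.
#6: not dominated (best price).
#7: dominated by #1 (price 30≤71, cargo 50≥11, 0-60 5.4≤10.6).
#8: dominated by #9 (price 86≤90, cargo 77≥76, 0-60 7.9≤10.5).
#9: not dominated (best cargo).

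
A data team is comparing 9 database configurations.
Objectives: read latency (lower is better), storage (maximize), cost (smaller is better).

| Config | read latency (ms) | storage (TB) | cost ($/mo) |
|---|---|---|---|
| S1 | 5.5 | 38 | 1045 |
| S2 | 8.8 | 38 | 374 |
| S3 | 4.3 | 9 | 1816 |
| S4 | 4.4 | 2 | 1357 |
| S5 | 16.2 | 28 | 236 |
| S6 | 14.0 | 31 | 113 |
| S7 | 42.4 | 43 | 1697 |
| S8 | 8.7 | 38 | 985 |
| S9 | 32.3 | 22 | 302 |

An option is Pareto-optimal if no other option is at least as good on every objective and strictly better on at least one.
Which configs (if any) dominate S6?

S1: worse on cost (1045 vs 113).
S2: worse on cost (374 vs 113).
S3: worse on storage (9 vs 31).
S4: worse on storage (2 vs 31).
S5: worse on read latency (16.2 vs 14.0).
S7: worse on read latency (42.4 vs 14.0).
S8: worse on cost (985 vs 113).
S9: worse on read latency (32.3 vs 14.0).
No option dominates S6.

none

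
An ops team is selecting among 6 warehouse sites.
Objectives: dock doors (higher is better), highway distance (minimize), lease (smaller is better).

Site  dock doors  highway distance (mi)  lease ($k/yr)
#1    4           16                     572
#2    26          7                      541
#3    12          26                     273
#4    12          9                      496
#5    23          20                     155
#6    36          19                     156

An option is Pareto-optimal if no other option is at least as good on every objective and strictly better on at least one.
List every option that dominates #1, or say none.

#2: dock doors 26≥4, highway distance 7≤16, lease 541≤572 — dominates #1.
#4: dock doors 12≥4, highway distance 9≤16, lease 496≤572 — dominates #1.
Others (#3, #5, #6) are each worse than #1 on at least one objective.

#2, #4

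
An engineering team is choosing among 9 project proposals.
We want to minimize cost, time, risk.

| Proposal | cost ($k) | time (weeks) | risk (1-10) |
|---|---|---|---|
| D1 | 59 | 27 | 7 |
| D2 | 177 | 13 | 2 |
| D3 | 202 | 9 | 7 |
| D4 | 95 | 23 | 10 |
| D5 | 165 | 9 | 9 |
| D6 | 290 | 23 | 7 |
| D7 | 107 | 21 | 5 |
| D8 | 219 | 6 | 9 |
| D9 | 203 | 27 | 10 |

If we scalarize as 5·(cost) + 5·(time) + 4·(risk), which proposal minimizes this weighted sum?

D1: 5·59 + 5·27 + 4·7 = 458
D2: 5·177 + 5·13 + 4·2 = 958
D3: 5·202 + 5·9 + 4·7 = 1083
D4: 5·95 + 5·23 + 4·10 = 630
D5: 5·165 + 5·9 + 4·9 = 906
D6: 5·290 + 5·23 + 4·7 = 1593
D7: 5·107 + 5·21 + 4·5 = 660
D8: 5·219 + 5·6 + 4·9 = 1161
D9: 5·203 + 5·27 + 4·10 = 1190
Lowest: D1 at 458.

D1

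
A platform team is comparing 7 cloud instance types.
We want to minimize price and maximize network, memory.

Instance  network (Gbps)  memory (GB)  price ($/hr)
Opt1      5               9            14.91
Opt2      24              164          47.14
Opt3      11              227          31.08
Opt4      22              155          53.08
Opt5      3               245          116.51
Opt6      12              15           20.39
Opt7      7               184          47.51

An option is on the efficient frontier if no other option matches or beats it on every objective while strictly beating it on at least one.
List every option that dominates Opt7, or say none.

Opt3

Opt3: network 11≥7, memory 227≥184, price 31.08≤47.51 — dominates Opt7.
Others (Opt1, Opt2, Opt4, Opt5, Opt6) are each worse than Opt7 on at least one objective.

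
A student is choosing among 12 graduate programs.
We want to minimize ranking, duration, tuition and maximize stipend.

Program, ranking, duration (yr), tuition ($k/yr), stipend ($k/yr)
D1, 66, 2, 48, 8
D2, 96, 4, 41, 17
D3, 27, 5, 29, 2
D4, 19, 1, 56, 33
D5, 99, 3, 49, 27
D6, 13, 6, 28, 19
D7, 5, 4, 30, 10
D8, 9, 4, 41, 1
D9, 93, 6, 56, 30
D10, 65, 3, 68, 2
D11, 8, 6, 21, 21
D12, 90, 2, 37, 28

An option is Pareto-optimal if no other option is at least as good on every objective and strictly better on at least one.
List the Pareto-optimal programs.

D1, D3, D4, D7, D11, D12

D1: not dominated.
D2: dominated by D12 (ranking 90≤96, duration 2≤4, tuition 37≤41, stipend 28≥17).
D3: not dominated.
D4: not dominated (best duration).
D5: dominated by D12 (ranking 90≤99, duration 2≤3, tuition 37≤49, stipend 28≥27).
D6: dominated by D11 (ranking 8≤13, duration 6≤6, tuition 21≤28, stipend 21≥19).
D7: not dominated (best ranking).
D8: dominated by D7 (ranking 5≤9, duration 4≤4, tuition 30≤41, stipend 10≥1).
D9: dominated by D4 (ranking 19≤93, duration 1≤6, tuition 56≤56, stipend 33≥30).
D10: dominated by D4 (ranking 19≤65, duration 1≤3, tuition 56≤68, stipend 33≥2).
D11: not dominated (best tuition).
D12: not dominated.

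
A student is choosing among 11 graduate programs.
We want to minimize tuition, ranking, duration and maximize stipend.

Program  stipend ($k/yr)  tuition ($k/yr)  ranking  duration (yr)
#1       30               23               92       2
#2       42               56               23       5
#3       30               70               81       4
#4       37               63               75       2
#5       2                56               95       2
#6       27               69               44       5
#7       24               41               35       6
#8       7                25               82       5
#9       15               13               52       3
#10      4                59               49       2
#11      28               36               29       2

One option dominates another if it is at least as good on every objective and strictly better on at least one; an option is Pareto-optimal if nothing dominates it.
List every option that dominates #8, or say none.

#9

#9: stipend 15≥7, tuition 13≤25, ranking 52≤82, duration 3≤5 — dominates #8.
Others (#1, #2, #3, #4, #5, #6, #7, #10, #11) are each worse than #8 on at least one objective.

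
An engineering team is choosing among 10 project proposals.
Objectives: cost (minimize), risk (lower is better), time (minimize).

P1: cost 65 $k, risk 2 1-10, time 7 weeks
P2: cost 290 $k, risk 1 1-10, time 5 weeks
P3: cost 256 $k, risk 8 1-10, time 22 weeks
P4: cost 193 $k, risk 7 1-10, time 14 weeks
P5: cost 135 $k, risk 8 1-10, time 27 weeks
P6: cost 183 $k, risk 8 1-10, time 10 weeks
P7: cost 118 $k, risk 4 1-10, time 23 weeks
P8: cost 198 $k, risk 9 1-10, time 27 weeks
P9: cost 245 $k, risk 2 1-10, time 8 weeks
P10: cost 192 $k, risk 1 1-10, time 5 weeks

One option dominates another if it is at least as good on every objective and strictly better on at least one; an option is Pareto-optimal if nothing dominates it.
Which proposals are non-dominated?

P1, P10

P1: not dominated (best cost).
P2: dominated by P10 (cost 192≤290, risk 1≤1, time 5≤5).
P3: dominated by P1 (cost 65≤256, risk 2≤8, time 7≤22).
P4: dominated by P1 (cost 65≤193, risk 2≤7, time 7≤14).
P5: dominated by P1 (cost 65≤135, risk 2≤8, time 7≤27).
P6: dominated by P1 (cost 65≤183, risk 2≤8, time 7≤10).
P7: dominated by P1 (cost 65≤118, risk 2≤4, time 7≤23).
P8: dominated by P1 (cost 65≤198, risk 2≤9, time 7≤27).
P9: dominated by P1 (cost 65≤245, risk 2≤2, time 7≤8).
P10: not dominated.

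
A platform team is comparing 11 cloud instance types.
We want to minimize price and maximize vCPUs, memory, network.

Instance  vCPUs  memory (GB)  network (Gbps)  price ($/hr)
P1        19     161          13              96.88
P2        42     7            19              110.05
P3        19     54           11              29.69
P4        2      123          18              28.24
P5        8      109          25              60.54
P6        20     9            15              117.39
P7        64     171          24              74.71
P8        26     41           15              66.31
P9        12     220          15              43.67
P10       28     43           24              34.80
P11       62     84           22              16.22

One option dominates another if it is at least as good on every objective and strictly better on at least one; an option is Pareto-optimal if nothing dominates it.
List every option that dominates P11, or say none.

P1: worse on vCPUs (19 vs 62).
P2: worse on vCPUs (42 vs 62).
P3: worse on vCPUs (19 vs 62).
P4: worse on vCPUs (2 vs 62).
P5: worse on vCPUs (8 vs 62).
P6: worse on vCPUs (20 vs 62).
P7: worse on price (74.71 vs 16.22).
P8: worse on vCPUs (26 vs 62).
P9: worse on vCPUs (12 vs 62).
P10: worse on vCPUs (28 vs 62).
No option dominates P11.

none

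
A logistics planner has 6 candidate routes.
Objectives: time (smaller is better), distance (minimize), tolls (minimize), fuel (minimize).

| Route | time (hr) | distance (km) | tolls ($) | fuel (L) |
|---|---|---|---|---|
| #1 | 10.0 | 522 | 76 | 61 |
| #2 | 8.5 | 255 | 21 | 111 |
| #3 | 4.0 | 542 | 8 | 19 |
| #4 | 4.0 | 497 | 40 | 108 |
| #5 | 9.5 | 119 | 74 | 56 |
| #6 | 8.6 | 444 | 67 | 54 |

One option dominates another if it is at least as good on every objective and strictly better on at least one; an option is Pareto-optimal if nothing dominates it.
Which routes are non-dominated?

#1: dominated by #5 (time 9.5≤10.0, distance 119≤522, tolls 74≤76, fuel 56≤61).
#2: not dominated.
#3: not dominated (best tolls).
#4: not dominated.
#5: not dominated (best distance).
#6: not dominated.

#2, #3, #4, #5, #6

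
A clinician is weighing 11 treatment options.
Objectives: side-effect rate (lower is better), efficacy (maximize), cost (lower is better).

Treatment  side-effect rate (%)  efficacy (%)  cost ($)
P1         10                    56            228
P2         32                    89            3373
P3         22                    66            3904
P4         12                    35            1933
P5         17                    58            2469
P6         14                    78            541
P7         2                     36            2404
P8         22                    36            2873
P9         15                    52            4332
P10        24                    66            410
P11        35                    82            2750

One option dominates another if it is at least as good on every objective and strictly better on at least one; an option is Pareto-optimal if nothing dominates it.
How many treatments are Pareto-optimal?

P1: not dominated (best cost).
P2: not dominated (best efficacy).
P3: dominated by P6 (side-effect rate 14≤22, efficacy 78≥66, cost 541≤3904).
P4: dominated by P1 (side-effect rate 10≤12, efficacy 56≥35, cost 228≤1933).
P5: dominated by P6 (side-effect rate 14≤17, efficacy 78≥58, cost 541≤2469).
P6: not dominated.
P7: not dominated (best side-effect rate).
P8: dominated by P1 (side-effect rate 10≤22, efficacy 56≥36, cost 228≤2873).
P9: dominated by P1 (side-effect rate 10≤15, efficacy 56≥52, cost 228≤4332).
P10: not dominated.
P11: not dominated.
Pareto-optimal: P1, P2, P6, P7, P10, P11 → 6.

6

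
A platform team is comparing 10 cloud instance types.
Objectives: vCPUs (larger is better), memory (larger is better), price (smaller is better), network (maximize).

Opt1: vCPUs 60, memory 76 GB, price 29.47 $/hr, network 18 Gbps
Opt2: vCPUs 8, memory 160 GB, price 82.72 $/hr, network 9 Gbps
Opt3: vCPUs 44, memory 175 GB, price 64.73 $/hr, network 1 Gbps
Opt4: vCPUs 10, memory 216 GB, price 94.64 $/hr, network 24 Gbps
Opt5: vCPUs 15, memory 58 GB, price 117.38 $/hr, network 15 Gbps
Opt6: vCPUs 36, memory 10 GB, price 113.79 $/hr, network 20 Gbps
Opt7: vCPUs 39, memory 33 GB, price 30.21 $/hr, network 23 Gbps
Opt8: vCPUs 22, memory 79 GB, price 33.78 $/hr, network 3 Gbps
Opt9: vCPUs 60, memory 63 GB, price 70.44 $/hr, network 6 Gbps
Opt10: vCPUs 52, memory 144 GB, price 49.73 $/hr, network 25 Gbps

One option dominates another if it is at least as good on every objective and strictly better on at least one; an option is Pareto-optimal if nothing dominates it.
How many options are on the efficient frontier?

7

Opt1: not dominated (best price).
Opt2: not dominated.
Opt3: not dominated.
Opt4: not dominated (best memory).
Opt5: dominated by Opt1 (vCPUs 60≥15, memory 76≥58, price 29.47≤117.38, network 18≥15).
Opt6: dominated by Opt7 (vCPUs 39≥36, memory 33≥10, price 30.21≤113.79, network 23≥20).
Opt7: not dominated.
Opt8: not dominated.
Opt9: dominated by Opt1 (vCPUs 60≥60, memory 76≥63, price 29.47≤70.44, network 18≥6).
Opt10: not dominated (best network).
Pareto-optimal: Opt1, Opt2, Opt3, Opt4, Opt7, Opt8, Opt10 → 7.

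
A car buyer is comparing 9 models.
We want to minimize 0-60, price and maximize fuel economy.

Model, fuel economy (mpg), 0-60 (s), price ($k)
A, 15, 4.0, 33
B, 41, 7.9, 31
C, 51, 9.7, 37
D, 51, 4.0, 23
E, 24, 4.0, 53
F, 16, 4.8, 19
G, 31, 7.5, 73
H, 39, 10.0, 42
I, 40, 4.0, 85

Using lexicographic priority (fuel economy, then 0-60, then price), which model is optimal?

D

First maximize fuel economy: best is 51, kept {C, D}.
Then minimize 0-60: best is 4.0, kept {D}.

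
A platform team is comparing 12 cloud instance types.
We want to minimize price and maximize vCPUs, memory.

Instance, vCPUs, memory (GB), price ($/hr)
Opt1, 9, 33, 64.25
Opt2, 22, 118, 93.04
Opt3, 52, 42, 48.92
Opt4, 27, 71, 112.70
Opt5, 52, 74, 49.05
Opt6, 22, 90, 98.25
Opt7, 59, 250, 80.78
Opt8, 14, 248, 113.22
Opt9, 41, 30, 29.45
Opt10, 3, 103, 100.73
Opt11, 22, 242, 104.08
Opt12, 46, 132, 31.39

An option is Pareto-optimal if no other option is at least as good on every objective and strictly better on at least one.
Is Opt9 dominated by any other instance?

Opt1: worse on vCPUs (9 vs 41).
Opt2: worse on vCPUs (22 vs 41).
Opt3: worse on price (48.92 vs 29.45).
Opt4: worse on vCPUs (27 vs 41).
Opt5: worse on price (49.05 vs 29.45).
Opt6: worse on vCPUs (22 vs 41).
Opt7: worse on price (80.78 vs 29.45).
Opt8: worse on vCPUs (14 vs 41).
Opt10: worse on vCPUs (3 vs 41).
Opt11: worse on vCPUs (22 vs 41).
Opt12: worse on price (31.39 vs 29.45).
No option is at least as good as Opt9 on every objective and strictly better on one.

No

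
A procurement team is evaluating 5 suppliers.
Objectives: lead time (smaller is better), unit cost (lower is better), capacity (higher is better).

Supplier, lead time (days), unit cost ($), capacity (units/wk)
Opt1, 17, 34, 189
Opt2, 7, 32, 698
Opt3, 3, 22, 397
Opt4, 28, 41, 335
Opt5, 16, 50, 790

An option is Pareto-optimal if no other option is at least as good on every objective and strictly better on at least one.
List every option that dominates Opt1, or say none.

Opt2: lead time 7≤17, unit cost 32≤34, capacity 698≥189 — dominates Opt1.
Opt3: lead time 3≤17, unit cost 22≤34, capacity 397≥189 — dominates Opt1.
Others (Opt4, Opt5) are each worse than Opt1 on at least one objective.

Opt2, Opt3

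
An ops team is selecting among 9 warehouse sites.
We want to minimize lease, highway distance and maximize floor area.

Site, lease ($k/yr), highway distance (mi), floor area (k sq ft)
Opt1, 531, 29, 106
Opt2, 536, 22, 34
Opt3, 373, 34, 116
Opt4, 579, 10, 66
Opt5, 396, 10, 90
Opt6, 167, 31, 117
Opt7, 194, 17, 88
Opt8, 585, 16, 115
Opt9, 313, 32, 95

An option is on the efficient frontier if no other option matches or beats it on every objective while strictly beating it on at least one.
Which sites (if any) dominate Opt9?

Opt6: lease 167≤313, highway distance 31≤32, floor area 117≥95 — dominates Opt9.
Others (Opt1, Opt2, Opt3, Opt4, Opt5, Opt7, Opt8) are each worse than Opt9 on at least one objective.

Opt6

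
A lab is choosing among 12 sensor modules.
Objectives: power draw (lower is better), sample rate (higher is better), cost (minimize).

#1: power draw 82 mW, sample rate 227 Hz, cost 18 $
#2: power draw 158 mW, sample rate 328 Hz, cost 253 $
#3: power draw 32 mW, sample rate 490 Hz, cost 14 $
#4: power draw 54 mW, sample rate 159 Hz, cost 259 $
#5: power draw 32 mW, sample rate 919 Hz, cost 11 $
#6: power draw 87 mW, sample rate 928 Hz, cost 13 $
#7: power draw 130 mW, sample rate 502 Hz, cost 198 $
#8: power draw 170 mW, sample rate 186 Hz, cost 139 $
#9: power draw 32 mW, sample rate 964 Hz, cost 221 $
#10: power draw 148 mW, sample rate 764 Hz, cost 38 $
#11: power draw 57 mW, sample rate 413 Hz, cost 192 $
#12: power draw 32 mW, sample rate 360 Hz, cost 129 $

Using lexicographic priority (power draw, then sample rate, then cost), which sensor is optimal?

#9

First minimize power draw: best is 32, kept {#3, #5, #9, #12}.
Then maximize sample rate: best is 964, kept {#9}.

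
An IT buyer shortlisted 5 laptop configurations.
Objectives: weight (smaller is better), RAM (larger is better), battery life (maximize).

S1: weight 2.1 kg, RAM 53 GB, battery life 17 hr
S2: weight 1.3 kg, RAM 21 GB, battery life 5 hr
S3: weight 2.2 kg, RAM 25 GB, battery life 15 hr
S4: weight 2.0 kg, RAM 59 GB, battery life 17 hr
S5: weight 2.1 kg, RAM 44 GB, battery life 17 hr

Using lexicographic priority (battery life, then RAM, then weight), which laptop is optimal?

S4

First maximize battery life: best is 17, kept {S1, S4, S5}.
Then maximize RAM: best is 59, kept {S4}.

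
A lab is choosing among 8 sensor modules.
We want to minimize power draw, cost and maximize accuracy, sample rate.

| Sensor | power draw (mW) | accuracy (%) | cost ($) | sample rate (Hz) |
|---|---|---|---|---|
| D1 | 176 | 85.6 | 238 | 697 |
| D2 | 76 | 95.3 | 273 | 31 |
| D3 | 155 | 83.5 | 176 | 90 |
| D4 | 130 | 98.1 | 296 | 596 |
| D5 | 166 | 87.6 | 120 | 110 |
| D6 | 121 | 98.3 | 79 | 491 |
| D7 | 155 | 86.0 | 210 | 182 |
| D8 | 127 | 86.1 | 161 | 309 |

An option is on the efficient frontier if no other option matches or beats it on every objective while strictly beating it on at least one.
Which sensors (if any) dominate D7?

D6, D8

D6: power draw 121≤155, accuracy 98.3≥86.0, cost 79≤210, sample rate 491≥182 — dominates D7.
D8: power draw 127≤155, accuracy 86.1≥86.0, cost 161≤210, sample rate 309≥182 — dominates D7.
Others (D1, D2, D3, D4, D5) are each worse than D7 on at least one objective.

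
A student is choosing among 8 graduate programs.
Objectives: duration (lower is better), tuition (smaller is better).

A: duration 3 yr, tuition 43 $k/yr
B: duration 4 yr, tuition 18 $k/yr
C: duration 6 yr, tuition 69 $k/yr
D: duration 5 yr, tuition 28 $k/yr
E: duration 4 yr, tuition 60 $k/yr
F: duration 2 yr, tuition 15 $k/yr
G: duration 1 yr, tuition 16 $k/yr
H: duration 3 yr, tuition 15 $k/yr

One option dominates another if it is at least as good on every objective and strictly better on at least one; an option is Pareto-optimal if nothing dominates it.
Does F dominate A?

Yes

F vs A: duration 2≤3, tuition 15≤43 — F is at least as good on every objective with at least one strict improvement.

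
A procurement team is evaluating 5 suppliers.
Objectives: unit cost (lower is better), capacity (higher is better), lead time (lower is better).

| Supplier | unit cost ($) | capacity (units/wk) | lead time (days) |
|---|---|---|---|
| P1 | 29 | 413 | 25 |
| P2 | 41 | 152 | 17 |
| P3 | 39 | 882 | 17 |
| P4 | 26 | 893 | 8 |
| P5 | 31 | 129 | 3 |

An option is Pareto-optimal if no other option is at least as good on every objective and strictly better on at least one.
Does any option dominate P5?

P1: worse on lead time (25 vs 3).
P2: worse on unit cost (41 vs 31).
P3: worse on unit cost (39 vs 31).
P4: worse on lead time (8 vs 3).
No option is at least as good as P5 on every objective and strictly better on one.

No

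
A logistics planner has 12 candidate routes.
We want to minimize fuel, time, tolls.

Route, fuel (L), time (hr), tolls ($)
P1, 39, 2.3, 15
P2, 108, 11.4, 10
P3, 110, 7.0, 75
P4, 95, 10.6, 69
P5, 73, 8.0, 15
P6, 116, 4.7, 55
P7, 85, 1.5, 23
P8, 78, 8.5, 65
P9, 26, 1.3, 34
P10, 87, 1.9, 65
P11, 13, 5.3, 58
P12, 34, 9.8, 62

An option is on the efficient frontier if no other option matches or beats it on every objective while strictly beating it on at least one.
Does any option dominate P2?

P1: worse on tolls (15 vs 10).
P3: worse on fuel (110 vs 108).
P4: worse on tolls (69 vs 10).
P5: worse on tolls (15 vs 10).
P6: worse on fuel (116 vs 108).
P7: worse on tolls (23 vs 10).
P8: worse on tolls (65 vs 10).
P9: worse on tolls (34 vs 10).
P10: worse on tolls (65 vs 10).
P11: worse on tolls (58 vs 10).
P12: worse on tolls (62 vs 10).
No option is at least as good as P2 on every objective and strictly better on one.

No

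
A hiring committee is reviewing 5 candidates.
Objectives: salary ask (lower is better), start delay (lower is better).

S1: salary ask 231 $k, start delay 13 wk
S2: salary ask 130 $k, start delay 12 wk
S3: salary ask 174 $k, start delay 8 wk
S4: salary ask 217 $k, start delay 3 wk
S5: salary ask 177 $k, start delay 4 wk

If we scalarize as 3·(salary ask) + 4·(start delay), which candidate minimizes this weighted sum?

S2

S1: 3·231 + 4·13 = 745
S2: 3·130 + 4·12 = 438
S3: 3·174 + 4·8 = 554
S4: 3·217 + 4·3 = 663
S5: 3·177 + 4·4 = 547
Lowest: S2 at 438.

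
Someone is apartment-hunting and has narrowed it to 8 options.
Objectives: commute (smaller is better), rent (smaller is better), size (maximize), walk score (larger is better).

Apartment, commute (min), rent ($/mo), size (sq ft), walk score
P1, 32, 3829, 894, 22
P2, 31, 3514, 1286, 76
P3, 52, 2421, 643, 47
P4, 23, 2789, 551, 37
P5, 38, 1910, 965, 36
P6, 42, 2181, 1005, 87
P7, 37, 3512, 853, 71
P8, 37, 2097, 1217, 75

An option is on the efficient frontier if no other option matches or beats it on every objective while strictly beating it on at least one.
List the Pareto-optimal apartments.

P2, P4, P5, P6, P8

P1: dominated by P2 (commute 31≤32, rent 3514≤3829, size 1286≥894, walk score 76≥22).
P2: not dominated (best size).
P3: dominated by P6 (commute 42≤52, rent 2181≤2421, size 1005≥643, walk score 87≥47).
P4: not dominated (best commute).
P5: not dominated (best rent).
P6: not dominated (best walk score).
P7: dominated by P8 (commute 37≤37, rent 2097≤3512, size 1217≥853, walk score 75≥71).
P8: not dominated.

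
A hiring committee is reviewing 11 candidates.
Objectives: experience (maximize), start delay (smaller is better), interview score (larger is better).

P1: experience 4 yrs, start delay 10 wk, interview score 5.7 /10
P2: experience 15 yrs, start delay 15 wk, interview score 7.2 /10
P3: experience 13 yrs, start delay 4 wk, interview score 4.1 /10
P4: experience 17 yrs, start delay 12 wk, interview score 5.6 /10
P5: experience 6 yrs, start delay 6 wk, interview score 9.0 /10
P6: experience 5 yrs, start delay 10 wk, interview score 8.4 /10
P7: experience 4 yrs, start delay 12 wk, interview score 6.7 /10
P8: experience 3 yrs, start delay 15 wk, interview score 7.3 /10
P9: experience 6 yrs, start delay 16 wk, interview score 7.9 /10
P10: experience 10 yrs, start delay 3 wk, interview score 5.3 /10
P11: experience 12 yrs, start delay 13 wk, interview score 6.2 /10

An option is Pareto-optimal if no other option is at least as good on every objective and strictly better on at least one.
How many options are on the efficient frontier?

6

P1: dominated by P5 (experience 6≥4, start delay 6≤10, interview score 9.0≥5.7).
P2: not dominated.
P3: not dominated.
P4: not dominated (best experience).
P5: not dominated (best interview score).
P6: dominated by P5 (experience 6≥5, start delay 6≤10, interview score 9.0≥8.4).
P7: dominated by P5 (experience 6≥4, start delay 6≤12, interview score 9.0≥6.7).
P8: dominated by P5 (experience 6≥3, start delay 6≤15, interview score 9.0≥7.3).
P9: dominated by P5 (experience 6≥6, start delay 6≤16, interview score 9.0≥7.9).
P10: not dominated (best start delay).
P11: not dominated.
Pareto-optimal: P2, P3, P4, P5, P10, P11 → 6.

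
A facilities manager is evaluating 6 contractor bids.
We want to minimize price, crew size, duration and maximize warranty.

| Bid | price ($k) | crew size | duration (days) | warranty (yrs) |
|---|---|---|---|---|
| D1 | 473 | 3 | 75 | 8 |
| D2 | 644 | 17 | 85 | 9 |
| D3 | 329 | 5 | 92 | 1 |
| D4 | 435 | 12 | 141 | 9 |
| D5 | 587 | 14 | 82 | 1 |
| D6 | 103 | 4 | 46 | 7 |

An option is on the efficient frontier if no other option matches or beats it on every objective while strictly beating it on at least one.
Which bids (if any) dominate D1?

D2: worse on price (644 vs 473).
D3: worse on crew size (5 vs 3).
D4: worse on crew size (12 vs 3).
D5: worse on price (587 vs 473).
D6: worse on crew size (4 vs 3).
No option dominates D1.

none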